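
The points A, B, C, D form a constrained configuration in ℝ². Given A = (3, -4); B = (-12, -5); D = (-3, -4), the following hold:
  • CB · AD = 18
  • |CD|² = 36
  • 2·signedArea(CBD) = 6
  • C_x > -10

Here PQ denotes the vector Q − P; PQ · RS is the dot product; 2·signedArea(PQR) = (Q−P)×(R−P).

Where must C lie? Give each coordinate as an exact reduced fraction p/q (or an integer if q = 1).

C = (-9, -4)

1. C_x = -9  [2·signedArea(CBD) = 6 ∩ CB · AD = 18]
2. C_y = -4  [2·signedArea(CBD) = 6 ∩ CB · AD = 18]
   → C = (-9, -4)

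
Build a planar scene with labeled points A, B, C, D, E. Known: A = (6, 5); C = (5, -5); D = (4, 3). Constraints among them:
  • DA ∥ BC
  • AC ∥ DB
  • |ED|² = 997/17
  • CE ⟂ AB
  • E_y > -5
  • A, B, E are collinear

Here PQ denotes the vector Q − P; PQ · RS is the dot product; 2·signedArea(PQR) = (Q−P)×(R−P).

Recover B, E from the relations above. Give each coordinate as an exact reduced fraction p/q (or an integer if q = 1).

1. B_x = 3  [DA ∥ BC ∩ AC ∥ DB]
2. B_y = -7  [DA ∥ BC ∩ AC ∥ DB]
   → B = (3, -7)
3. E_x = 61/17  [A, B, E are collinear ∩ CE ⟂ AB]
4. E_y = -79/17  [A, B, E are collinear ∩ CE ⟂ AB]
   → E = (61/17, -79/17)

B = (3, -7)
E = (61/17, -79/17)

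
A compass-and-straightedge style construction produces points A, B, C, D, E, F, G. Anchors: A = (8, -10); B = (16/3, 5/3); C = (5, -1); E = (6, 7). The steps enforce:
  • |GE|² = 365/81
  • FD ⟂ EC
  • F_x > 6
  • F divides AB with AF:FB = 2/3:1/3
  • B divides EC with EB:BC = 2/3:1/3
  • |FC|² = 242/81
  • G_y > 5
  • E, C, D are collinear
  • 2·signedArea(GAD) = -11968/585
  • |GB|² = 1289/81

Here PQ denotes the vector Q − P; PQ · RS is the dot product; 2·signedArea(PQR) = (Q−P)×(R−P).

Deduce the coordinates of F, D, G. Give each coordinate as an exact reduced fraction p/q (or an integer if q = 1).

D = (2848/585, -1201/585)
F = (56/9, -20/9)
G = (40/9, 50/9)

1. F_x = 56/9  [F divides AB with AF:FB = 2/3:1/3]
2. F_y = -20/9  [F divides AB with AF:FB = 2/3:1/3]
   → F = (56/9, -20/9)
3. D_x = 2848/585  [E, C, D are collinear ∩ FD ⟂ EC]
4. D_y = -1201/585  [E, C, D are collinear ∩ FD ⟂ EC]
   → D = (2848/585, -1201/585)
5. G_x = 40/9  [line -4649/585·x + -1832/585·y + 2056/39 = 0 ∩ |GB|² = 1289/81]
6. G_y = 50/9  [line -4649/585·x + -1832/585·y + 2056/39 = 0 ∩ |GB|² = 1289/81]
   → G = (40/9, 50/9)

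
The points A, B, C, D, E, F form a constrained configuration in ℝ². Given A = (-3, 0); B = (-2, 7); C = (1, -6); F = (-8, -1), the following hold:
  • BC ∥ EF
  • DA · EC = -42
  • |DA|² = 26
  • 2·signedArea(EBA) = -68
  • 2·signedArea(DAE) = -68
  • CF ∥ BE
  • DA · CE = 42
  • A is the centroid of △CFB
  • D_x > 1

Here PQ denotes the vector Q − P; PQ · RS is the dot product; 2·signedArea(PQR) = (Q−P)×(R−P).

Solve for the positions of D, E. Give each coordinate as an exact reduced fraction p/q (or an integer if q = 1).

D = (2, 1)
E = (-11, 12)

1. E_x = -11  [BC ∥ EF ∩ CF ∥ BE]
2. E_y = 12  [BC ∥ EF ∩ CF ∥ BE]
   → E = (-11, 12)
3. D_x = 2  [2·signedArea(DAE) = -68 ∩ DA · CE = 42]
4. D_y = 1  [2·signedArea(DAE) = -68 ∩ DA · CE = 42]
   → D = (2, 1)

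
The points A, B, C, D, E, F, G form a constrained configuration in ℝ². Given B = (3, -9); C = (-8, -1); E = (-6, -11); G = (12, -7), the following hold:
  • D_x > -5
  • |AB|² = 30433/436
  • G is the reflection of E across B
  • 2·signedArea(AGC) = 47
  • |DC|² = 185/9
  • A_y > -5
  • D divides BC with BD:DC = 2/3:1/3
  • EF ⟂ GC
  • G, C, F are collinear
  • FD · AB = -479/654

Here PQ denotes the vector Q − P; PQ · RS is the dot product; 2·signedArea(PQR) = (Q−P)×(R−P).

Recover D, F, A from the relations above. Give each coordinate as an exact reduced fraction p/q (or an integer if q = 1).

A = (-885/218, -494/109)
D = (-13/3, -11/3)
F = (-372/109, -259/109)

1. D_x = -13/3  [D divides BC with BD:DC = 2/3:1/3]
2. D_y = -11/3  [D divides BC with BD:DC = 2/3:1/3]
   → D = (-13/3, -11/3)
3. F_x = -372/109  [G, C, F are collinear ∩ EF ⟂ GC]
4. F_y = -259/109  [G, C, F are collinear ∩ EF ⟂ GC]
   → F = (-372/109, -259/109)
5. A_x = -885/218  [2·signedArea(AGC) = 47 ∩ FD · AB = -479/654]
6. A_y = -494/109  [2·signedArea(AGC) = 47 ∩ FD · AB = -479/654]
   → A = (-885/218, -494/109)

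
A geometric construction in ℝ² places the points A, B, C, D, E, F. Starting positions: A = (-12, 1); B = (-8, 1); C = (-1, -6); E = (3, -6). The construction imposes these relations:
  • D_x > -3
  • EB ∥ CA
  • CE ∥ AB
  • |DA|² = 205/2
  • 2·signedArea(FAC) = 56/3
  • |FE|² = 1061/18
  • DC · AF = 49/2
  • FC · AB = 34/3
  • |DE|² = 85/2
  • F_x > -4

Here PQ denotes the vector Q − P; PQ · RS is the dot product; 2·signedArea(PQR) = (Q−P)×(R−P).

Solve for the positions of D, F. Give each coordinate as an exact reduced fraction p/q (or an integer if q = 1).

D = (-5/2, -5/2)
F = (-23/6, -5/2)

1. F_x = -23/6  [FC · AB = 34/3 ∩ 2·signedArea(FAC) = 56/3]
2. F_y = -5/2  [FC · AB = 34/3 ∩ 2·signedArea(FAC) = 56/3]
   → F = (-23/6, -5/2)
3. D_x = -5/2  [line -49/6·x + 7/2·y + -35/3 = 0 ∩ |DE|² = 85/2]
4. D_y = -5/2  [line -49/6·x + 7/2·y + -35/3 = 0 ∩ |DE|² = 85/2]
   → D = (-5/2, -5/2)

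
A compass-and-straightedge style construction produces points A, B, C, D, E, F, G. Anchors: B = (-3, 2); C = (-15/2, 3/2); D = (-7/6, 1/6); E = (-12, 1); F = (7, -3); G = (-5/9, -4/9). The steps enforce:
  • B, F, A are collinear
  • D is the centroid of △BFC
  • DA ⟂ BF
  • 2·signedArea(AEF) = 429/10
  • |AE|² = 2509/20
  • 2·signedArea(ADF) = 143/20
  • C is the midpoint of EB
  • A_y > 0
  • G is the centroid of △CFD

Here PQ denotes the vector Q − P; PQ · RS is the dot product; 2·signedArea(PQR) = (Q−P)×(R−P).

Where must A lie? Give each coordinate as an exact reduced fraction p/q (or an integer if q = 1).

A = (-4/5, 9/10)

1. A_x = -4/5  [B, F, A are collinear ∩ DA ⟂ BF]
2. A_y = 9/10  [B, F, A are collinear ∩ DA ⟂ BF]
   → A = (-4/5, 9/10)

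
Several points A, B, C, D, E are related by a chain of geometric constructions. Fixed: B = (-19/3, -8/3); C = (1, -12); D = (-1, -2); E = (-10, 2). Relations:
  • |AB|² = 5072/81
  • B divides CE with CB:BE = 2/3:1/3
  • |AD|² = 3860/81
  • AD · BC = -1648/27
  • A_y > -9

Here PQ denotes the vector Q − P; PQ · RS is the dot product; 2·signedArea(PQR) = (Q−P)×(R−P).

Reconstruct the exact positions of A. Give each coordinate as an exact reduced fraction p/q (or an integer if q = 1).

A = (-13/9, -80/9)

1. A_x = -13/9  [line -22/3·x + 28/3·y + 1954/27 = 0 ∩ |AB|² = 5072/81]
2. A_y = -80/9  [line -22/3·x + 28/3·y + 1954/27 = 0 ∩ |AB|² = 5072/81]
   → A = (-13/9, -80/9)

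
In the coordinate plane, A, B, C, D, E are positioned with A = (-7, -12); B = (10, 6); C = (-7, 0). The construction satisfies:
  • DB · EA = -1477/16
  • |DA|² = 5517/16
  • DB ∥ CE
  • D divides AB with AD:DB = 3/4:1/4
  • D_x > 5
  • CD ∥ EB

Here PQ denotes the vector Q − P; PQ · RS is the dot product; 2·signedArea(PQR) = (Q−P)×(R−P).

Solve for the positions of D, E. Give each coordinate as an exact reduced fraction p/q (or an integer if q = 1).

1. D_x = 23/4  [D divides AB with AD:DB = 3/4:1/4]
2. D_y = 3/2  [D divides AB with AD:DB = 3/4:1/4]
   → D = (23/4, 3/2)
3. E_x = -11/4  [CD ∥ EB ∩ DB ∥ CE]
4. E_y = 9/2  [CD ∥ EB ∩ DB ∥ CE]
   → E = (-11/4, 9/2)

D = (23/4, 3/2)
E = (-11/4, 9/2)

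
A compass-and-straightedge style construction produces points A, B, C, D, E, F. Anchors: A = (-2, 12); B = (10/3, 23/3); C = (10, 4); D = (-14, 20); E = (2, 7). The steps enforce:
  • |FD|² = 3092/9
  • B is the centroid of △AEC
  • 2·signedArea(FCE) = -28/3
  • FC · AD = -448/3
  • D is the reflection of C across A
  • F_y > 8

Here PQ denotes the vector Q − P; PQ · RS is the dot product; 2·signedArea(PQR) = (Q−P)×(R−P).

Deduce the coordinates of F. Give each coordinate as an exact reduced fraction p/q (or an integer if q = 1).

1. F_x = 2/3  [2·signedArea(FCE) = -28/3 ∩ FC · AD = -448/3]
2. F_y = 26/3  [2·signedArea(FCE) = -28/3 ∩ FC · AD = -448/3]
   → F = (2/3, 26/3)

F = (2/3, 26/3)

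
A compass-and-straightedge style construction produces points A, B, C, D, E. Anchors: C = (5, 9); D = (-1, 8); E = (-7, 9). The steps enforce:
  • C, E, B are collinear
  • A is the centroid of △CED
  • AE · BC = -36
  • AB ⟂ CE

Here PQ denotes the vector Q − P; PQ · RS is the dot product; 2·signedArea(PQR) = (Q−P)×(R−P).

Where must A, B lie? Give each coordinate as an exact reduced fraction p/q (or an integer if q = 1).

A = (-1, 26/3)
B = (-1, 9)

1. A_x = -1  [A is the centroid of △CED]
2. A_y = 26/3  [A is the centroid of △CED]
   → A = (-1, 26/3)
3. B_x = -1  [C, E, B are collinear ∩ AB ⟂ CE]
4. B_y = 9  [C, E, B are collinear ∩ AB ⟂ CE]
   → B = (-1, 9)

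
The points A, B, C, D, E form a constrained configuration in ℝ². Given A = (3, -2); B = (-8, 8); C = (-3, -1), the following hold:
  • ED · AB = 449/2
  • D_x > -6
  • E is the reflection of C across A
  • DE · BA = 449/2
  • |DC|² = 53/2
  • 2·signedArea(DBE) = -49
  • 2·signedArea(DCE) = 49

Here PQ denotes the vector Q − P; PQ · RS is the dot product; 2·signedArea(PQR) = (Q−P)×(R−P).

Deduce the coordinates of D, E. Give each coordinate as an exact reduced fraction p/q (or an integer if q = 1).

D = (-11/2, 7/2)
E = (9, -3)

1. E_x = 9  [E is the reflection of C across A]
2. E_y = -3  [E is the reflection of C across A]
   → E = (9, -3)
3. D_x = -11/2  [2·signedArea(DBE) = -49 ∩ DE · BA = 449/2]
4. D_y = 7/2  [2·signedArea(DBE) = -49 ∩ DE · BA = 449/2]
   → D = (-11/2, 7/2)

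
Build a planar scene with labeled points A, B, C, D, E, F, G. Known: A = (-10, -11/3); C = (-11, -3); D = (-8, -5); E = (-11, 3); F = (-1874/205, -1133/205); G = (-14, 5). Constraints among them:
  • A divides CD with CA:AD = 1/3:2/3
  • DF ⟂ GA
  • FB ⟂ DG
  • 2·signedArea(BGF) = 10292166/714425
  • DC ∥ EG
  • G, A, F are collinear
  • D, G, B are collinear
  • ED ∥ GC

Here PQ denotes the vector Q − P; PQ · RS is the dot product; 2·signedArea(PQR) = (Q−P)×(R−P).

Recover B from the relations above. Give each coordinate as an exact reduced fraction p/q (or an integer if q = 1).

B = (-28123/3485, -3404/697)

1. B_x = -28123/3485  [D, G, B are collinear ∩ FB ⟂ DG]
2. B_y = -3404/697  [D, G, B are collinear ∩ FB ⟂ DG]
   → B = (-28123/3485, -3404/697)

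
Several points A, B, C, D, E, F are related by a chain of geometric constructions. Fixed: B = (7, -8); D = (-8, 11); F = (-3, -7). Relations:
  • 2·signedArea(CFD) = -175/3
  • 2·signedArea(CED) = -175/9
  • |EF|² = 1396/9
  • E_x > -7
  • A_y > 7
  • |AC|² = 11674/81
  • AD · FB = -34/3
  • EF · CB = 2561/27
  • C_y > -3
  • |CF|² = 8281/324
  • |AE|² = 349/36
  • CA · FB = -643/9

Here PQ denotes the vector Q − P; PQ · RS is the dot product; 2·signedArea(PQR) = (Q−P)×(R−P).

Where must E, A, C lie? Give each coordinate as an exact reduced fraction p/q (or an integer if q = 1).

1. C_x = -19/18  [line -18·x + -5·y + -92/3 = 0 ∩ |CF|² = 8281/324]
2. C_y = -7/3  [line -18·x + -5·y + -92/3 = 0 ∩ |CF|² = 8281/324]
   → C = (-19/18, -7/3)
3. E_x = -19/3  [EF · CB = 2561/27 ∩ 2·signedArea(CED) = -175/9]
4. E_y = 5  [EF · CB = 2561/27 ∩ 2·signedArea(CED) = -175/9]
   → E = (-19/3, 5)
5. A_x = -43/6  [line -10·x + 1·y + -239/3 = 0 ∩ |AE|² = 349/36]
6. A_y = 8  [line -10·x + 1·y + -239/3 = 0 ∩ |AE|² = 349/36]
   → A = (-43/6, 8)

A = (-43/6, 8)
C = (-19/18, -7/3)
E = (-19/3, 5)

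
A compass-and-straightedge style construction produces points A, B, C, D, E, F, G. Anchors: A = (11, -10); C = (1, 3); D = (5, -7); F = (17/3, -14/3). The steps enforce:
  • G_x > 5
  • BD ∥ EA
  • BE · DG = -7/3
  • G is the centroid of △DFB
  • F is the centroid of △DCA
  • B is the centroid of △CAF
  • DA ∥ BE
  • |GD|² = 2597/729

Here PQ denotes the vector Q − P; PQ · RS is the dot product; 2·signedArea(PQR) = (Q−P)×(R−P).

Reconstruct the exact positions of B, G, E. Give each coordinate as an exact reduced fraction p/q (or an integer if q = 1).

B = (53/9, -35/9)
E = (107/9, -62/9)
G = (149/27, -140/27)

1. B_x = 53/9  [B is the centroid of △CAF]
2. B_y = -35/9  [B is the centroid of △CAF]
   → B = (53/9, -35/9)
3. G_x = 149/27  [G is the centroid of △DFB]
4. G_y = -140/27  [G is the centroid of △DFB]
   → G = (149/27, -140/27)
5. E_x = 107/9  [BD ∥ EA ∩ DA ∥ BE]
6. E_y = -62/9  [BD ∥ EA ∩ DA ∥ BE]
   → E = (107/9, -62/9)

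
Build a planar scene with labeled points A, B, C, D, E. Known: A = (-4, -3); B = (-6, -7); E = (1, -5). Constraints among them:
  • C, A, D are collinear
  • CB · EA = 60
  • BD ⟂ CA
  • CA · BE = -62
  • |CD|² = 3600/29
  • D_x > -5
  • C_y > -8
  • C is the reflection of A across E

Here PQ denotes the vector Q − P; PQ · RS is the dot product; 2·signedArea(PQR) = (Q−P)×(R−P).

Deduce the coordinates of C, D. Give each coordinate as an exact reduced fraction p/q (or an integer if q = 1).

C = (6, -7)
D = (-126/29, -83/29)

1. C_x = 6  [C is the reflection of A across E]
2. C_y = -7  [C is the reflection of A across E]
   → C = (6, -7)
3. D_x = -126/29  [C, A, D are collinear ∩ BD ⟂ CA]
4. D_y = -83/29  [C, A, D are collinear ∩ BD ⟂ CA]
   → D = (-126/29, -83/29)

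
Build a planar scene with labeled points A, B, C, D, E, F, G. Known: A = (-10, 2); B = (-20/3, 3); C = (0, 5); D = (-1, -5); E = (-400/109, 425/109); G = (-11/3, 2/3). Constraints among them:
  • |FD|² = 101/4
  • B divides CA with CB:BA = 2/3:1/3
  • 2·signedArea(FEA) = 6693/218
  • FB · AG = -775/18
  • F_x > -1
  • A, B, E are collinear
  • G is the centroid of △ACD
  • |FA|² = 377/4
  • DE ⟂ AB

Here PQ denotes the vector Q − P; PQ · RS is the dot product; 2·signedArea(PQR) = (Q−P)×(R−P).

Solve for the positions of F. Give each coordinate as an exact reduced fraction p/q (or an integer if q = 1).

F = (-1/2, 0)

1. F_x = -1/2  [FB · AG = -775/18 ∩ 2·signedArea(FEA) = 6693/218]
2. F_y = 0  [FB · AG = -775/18 ∩ 2·signedArea(FEA) = 6693/218]
   → F = (-1/2, 0)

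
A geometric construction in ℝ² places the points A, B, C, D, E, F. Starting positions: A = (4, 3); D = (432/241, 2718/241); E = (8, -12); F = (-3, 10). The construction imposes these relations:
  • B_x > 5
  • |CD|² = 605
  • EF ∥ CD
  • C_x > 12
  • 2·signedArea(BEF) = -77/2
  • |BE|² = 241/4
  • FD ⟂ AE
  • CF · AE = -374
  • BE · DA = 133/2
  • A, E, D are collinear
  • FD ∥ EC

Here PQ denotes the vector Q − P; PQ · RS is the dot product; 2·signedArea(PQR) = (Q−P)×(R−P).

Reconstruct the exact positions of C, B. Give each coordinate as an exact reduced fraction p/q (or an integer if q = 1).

1. C_x = 3083/241  [EF ∥ CD ∩ FD ∥ EC]
2. C_y = -2584/241  [EF ∥ CD ∩ FD ∥ EC]
   → C = (3083/241, -2584/241)
3. B_x = 6  [2·signedArea(BEF) = -77/2 ∩ BE · DA = 133/2]
4. B_y = -9/2  [2·signedArea(BEF) = -77/2 ∩ BE · DA = 133/2]
   → B = (6, -9/2)

B = (6, -9/2)
C = (3083/241, -2584/241)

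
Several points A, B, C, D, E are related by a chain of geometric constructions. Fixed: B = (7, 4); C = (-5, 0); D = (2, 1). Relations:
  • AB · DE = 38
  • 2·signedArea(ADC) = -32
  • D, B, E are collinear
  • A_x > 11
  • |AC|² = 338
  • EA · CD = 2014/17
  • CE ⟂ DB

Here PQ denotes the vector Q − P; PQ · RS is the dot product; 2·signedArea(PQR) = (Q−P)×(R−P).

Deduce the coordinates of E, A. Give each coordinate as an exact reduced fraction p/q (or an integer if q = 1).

1. E_x = -61/17  [D, B, E are collinear ∩ CE ⟂ DB]
2. E_y = -40/17  [D, B, E are collinear ∩ CE ⟂ DB]
   → E = (-61/17, -40/17)
3. A_x = 12  [2·signedArea(ADC) = -32 ∩ EA · CD = 2014/17]
4. A_y = 7  [2·signedArea(ADC) = -32 ∩ EA · CD = 2014/17]
   → A = (12, 7)

A = (12, 7)
E = (-61/17, -40/17)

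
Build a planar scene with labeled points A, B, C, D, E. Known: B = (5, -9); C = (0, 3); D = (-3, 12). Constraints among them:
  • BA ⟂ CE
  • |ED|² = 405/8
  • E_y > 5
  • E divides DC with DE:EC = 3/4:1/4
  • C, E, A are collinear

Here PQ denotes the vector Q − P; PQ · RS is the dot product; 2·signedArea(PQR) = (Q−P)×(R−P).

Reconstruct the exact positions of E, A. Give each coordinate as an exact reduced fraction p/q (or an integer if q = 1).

1. E_x = -3/4  [E divides DC with DE:EC = 3/4:1/4]
2. E_y = 21/4  [E divides DC with DE:EC = 3/4:1/4]
   → E = (-3/4, 21/4)
3. A_x = 41/10  [C, E, A are collinear ∩ BA ⟂ CE]
4. A_y = -93/10  [C, E, A are collinear ∩ BA ⟂ CE]
   → A = (41/10, -93/10)

A = (41/10, -93/10)
E = (-3/4, 21/4)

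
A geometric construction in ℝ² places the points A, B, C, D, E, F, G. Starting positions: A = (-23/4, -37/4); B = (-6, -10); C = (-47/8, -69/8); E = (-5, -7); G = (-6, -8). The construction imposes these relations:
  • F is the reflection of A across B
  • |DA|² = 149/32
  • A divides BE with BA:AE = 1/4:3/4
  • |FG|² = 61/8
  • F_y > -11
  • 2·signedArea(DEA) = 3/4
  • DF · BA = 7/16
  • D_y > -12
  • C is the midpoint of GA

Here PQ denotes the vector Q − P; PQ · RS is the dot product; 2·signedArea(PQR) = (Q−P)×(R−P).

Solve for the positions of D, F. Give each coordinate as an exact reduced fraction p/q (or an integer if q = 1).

D = (-49/8, -91/8)
F = (-25/4, -43/4)

1. F_x = -25/4  [F is the reflection of A across B]
2. F_y = -43/4  [F is the reflection of A across B]
   → F = (-25/4, -43/4)
3. D_x = -49/8  [2·signedArea(DEA) = 3/4 ∩ DF · BA = 7/16]
4. D_y = -91/8  [2·signedArea(DEA) = 3/4 ∩ DF · BA = 7/16]
   → D = (-49/8, -91/8)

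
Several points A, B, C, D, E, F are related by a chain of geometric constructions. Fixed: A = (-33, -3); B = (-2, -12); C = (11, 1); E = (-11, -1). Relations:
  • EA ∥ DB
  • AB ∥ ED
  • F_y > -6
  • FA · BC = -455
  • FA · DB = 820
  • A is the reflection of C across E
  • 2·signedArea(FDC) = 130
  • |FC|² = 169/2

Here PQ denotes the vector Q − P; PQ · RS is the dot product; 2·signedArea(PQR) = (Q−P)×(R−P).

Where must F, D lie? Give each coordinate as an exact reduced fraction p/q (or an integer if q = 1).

D = (20, -10)
F = (9/2, -11/2)

1. F_x = 9/2  [line -13·x + -13·y + -13 = 0 ∩ |FC|² = 169/2]
2. F_y = -11/2  [line -13·x + -13·y + -13 = 0 ∩ |FC|² = 169/2]
   → F = (9/2, -11/2)
3. D_x = 20  [EA ∥ DB ∩ AB ∥ ED]
4. D_y = -10  [EA ∥ DB ∩ AB ∥ ED]
   → D = (20, -10)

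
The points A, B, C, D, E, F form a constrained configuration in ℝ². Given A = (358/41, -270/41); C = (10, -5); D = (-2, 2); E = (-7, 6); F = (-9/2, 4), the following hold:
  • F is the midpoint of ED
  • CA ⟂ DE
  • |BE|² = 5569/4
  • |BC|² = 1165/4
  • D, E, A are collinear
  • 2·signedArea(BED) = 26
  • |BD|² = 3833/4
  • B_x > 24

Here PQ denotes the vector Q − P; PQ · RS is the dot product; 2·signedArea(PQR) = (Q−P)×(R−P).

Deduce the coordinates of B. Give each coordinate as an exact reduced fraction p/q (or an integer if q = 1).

B = (49/2, -14)

1. B_x = 49/2  [line 4·x + 5·y + -28 = 0 ∩ |BC|² = 1165/4]
2. B_y = -14  [line 4·x + 5·y + -28 = 0 ∩ |BC|² = 1165/4]
   → B = (49/2, -14)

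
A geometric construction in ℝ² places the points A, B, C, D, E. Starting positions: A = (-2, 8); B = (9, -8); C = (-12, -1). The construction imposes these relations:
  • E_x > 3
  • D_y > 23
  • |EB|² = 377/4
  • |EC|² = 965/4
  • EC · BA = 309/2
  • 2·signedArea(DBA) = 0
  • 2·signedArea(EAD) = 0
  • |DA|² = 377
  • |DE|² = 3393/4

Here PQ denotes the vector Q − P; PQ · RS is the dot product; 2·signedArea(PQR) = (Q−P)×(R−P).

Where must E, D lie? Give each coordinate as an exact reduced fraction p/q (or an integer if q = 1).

D = (-13, 24)
E = (7/2, 0)

1. E_x = 7/2  [line 11·x + -16·y + -77/2 = 0 ∩ |EC|² = 965/4]
2. E_y = 0  [line 11·x + -16·y + -77/2 = 0 ∩ |EC|² = 965/4]
   → E = (7/2, 0)
3. D_x = -13  [line -8·x + -11/2·y + 28 = 0 ∩ |DE|² = 3393/4]
4. D_y = 24  [line -8·x + -11/2·y + 28 = 0 ∩ |DE|² = 3393/4]
   → D = (-13, 24)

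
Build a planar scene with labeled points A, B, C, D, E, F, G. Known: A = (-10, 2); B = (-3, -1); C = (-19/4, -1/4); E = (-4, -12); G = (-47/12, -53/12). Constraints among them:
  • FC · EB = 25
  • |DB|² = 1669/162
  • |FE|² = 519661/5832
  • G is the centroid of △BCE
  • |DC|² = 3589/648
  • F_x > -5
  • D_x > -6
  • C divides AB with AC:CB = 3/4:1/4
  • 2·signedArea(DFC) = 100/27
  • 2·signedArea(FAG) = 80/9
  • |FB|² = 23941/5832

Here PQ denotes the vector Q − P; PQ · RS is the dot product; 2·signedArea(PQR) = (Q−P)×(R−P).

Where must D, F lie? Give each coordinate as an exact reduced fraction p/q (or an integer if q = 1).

D = (-107/18, -41/18)
F = (-463/108, -277/108)

1. F_x = -463/108  [2·signedArea(FAG) = 80/9 ∩ FC · EB = 25]
2. F_y = -277/108  [2·signedArea(FAG) = 80/9 ∩ FC · EB = 25]
   → F = (-463/108, -277/108)
3. D_x = -107/18  [line -125/54·x + -25/54·y + -400/27 = 0 ∩ |DC|² = 3589/648]
4. D_y = -41/18  [line -125/54·x + -25/54·y + -400/27 = 0 ∩ |DC|² = 3589/648]
   → D = (-107/18, -41/18)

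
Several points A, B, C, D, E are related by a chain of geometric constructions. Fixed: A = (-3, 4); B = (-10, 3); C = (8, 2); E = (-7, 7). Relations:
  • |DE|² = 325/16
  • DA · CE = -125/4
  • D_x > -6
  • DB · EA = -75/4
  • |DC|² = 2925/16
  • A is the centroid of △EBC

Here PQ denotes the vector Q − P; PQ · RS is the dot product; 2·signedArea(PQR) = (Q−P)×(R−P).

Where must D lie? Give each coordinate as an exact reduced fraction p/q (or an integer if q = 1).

D = (-11/2, 11/4)

1. D_x = -11/2  [DB · EA = -75/4 ∩ DA · CE = -125/4]
2. D_y = 11/4  [DB · EA = -75/4 ∩ DA · CE = -125/4]
   → D = (-11/2, 11/4)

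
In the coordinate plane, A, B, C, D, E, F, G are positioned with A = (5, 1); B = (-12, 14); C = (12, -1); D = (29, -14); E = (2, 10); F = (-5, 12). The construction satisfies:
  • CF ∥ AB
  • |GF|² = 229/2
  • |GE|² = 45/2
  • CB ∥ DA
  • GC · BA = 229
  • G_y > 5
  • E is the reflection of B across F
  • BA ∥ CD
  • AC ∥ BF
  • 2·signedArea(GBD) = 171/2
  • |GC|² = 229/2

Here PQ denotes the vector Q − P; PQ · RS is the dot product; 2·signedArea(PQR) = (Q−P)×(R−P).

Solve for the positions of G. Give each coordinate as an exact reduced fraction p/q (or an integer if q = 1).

1. G_x = 7/2  [GC · BA = 229 ∩ 2·signedArea(GBD) = 171/2]
2. G_y = 11/2  [GC · BA = 229 ∩ 2·signedArea(GBD) = 171/2]
   → G = (7/2, 11/2)

G = (7/2, 11/2)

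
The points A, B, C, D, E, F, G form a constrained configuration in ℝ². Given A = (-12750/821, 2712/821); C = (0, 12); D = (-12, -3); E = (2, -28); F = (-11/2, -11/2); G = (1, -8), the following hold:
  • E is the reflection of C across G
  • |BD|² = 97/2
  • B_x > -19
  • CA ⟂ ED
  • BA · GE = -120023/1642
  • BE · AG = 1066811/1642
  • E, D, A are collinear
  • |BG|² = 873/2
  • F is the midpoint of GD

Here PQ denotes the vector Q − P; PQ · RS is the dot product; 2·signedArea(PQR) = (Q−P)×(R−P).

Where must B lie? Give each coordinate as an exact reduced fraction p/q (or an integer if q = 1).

1. B_x = -37/2  [BE · AG = 1066811/1642 ∩ BA · GE = -120023/1642]
2. B_y = -1/2  [BE · AG = 1066811/1642 ∩ BA · GE = -120023/1642]
   → B = (-37/2, -1/2)

B = (-37/2, -1/2)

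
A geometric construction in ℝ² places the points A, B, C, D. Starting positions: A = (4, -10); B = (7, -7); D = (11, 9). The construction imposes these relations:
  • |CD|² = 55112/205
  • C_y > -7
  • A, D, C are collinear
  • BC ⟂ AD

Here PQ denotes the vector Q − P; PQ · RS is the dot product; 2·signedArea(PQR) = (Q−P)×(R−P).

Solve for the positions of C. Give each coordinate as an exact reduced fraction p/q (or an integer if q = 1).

C = (1093/205, -1309/205)

1. C_x = 1093/205  [A, D, C are collinear ∩ BC ⟂ AD]
2. C_y = -1309/205  [A, D, C are collinear ∩ BC ⟂ AD]
   → C = (1093/205, -1309/205)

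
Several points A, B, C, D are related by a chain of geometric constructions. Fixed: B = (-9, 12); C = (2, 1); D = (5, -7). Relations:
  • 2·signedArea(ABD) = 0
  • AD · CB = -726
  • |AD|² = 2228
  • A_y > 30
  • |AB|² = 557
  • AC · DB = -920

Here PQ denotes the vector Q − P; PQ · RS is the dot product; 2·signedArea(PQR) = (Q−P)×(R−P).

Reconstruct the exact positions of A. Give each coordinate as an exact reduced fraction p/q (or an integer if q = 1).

A = (-23, 31)

1. A_x = -23  [2·signedArea(ABD) = 0 ∩ AC · DB = -920]
2. A_y = 31  [2·signedArea(ABD) = 0 ∩ AC · DB = -920]
   → A = (-23, 31)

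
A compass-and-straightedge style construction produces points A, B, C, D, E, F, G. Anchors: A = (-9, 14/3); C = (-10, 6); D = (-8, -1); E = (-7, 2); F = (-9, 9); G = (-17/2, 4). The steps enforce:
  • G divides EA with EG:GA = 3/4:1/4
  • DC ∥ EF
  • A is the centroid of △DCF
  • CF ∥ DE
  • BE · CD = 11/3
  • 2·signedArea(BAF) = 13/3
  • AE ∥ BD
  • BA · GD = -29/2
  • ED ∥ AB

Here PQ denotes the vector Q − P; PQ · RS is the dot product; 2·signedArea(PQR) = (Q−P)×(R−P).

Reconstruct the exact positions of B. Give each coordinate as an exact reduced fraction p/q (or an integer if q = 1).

1. B_x = -10  [AE ∥ BD ∩ ED ∥ AB]
2. B_y = 5/3  [AE ∥ BD ∩ ED ∥ AB]
   → B = (-10, 5/3)

B = (-10, 5/3)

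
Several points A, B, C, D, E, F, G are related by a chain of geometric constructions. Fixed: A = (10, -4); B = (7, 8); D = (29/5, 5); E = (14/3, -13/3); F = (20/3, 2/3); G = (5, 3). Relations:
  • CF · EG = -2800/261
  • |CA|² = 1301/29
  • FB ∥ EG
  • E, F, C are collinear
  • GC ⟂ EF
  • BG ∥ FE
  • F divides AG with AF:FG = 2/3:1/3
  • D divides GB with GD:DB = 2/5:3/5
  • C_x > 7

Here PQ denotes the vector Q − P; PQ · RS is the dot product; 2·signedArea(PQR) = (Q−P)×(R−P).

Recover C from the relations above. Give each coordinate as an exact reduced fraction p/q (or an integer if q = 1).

C = (210/29, 61/29)

1. C_x = 210/29  [E, F, C are collinear ∩ GC ⟂ EF]
2. C_y = 61/29  [E, F, C are collinear ∩ GC ⟂ EF]
   → C = (210/29, 61/29)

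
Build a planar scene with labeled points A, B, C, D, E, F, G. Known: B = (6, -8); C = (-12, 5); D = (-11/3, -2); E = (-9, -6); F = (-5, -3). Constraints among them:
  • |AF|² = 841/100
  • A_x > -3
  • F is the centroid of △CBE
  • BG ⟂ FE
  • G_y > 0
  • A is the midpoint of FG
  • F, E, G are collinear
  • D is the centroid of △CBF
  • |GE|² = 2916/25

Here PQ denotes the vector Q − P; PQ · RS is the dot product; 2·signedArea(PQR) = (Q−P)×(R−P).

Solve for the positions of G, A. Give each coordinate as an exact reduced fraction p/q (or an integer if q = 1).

1. G_x = -9/25  [F, E, G are collinear ∩ BG ⟂ FE]
2. G_y = 12/25  [F, E, G are collinear ∩ BG ⟂ FE]
   → G = (-9/25, 12/25)
3. A_x = -67/25  [A is the midpoint of FG]
4. A_y = -63/50  [A is the midpoint of FG]
   → A = (-67/25, -63/50)

A = (-67/25, -63/50)
G = (-9/25, 12/25)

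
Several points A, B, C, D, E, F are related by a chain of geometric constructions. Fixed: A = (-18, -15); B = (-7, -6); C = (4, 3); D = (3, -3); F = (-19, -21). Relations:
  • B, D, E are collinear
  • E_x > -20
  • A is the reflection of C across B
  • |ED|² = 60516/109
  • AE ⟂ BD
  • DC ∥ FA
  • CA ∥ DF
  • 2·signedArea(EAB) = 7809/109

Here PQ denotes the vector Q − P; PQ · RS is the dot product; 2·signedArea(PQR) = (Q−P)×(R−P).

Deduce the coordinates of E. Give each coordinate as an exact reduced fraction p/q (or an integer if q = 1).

E = (-2133/109, -1065/109)

1. E_x = -2133/109  [B, D, E are collinear ∩ AE ⟂ BD]
2. E_y = -1065/109  [B, D, E are collinear ∩ AE ⟂ BD]
   → E = (-2133/109, -1065/109)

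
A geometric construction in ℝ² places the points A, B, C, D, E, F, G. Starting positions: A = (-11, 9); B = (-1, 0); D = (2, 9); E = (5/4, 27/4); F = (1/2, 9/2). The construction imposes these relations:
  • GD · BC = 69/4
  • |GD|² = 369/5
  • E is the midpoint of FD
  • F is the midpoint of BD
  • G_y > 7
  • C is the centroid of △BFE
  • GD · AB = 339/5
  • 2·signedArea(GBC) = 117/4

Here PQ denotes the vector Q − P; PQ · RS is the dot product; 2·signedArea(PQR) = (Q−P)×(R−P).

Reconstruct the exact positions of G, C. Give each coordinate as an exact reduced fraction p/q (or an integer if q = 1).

C = (1/4, 15/4)
G = (-32/5, 36/5)

1. C_x = 1/4  [C is the centroid of △BFE]
2. C_y = 15/4  [C is the centroid of △BFE]
   → C = (1/4, 15/4)
3. G_x = -32/5  [2·signedArea(GBC) = 117/4 ∩ GD · AB = 339/5]
4. G_y = 36/5  [2·signedArea(GBC) = 117/4 ∩ GD · AB = 339/5]
   → G = (-32/5, 36/5)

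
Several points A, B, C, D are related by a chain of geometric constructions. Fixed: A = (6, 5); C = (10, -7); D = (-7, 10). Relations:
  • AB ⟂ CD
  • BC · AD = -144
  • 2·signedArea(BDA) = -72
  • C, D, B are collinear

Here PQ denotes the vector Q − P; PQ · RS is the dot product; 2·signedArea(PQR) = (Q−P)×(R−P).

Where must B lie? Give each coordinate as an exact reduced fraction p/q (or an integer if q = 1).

B = (2, 1)

1. B_x = 2  [C, D, B are collinear ∩ AB ⟂ CD]
2. B_y = 1  [C, D, B are collinear ∩ AB ⟂ CD]
   → B = (2, 1)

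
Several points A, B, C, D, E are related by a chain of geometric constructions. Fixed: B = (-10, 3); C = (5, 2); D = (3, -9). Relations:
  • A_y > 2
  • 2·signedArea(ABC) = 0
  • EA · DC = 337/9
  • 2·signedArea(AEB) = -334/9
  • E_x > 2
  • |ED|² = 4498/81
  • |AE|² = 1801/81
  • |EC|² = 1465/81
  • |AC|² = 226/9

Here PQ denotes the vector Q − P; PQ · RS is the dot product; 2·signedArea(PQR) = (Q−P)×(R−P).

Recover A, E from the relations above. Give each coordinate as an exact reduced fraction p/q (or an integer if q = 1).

A = (0, 7/3)
E = (8/3, -14/9)

1. A_x = 0  [line 1·x + 15·y + -35 = 0 ∩ |AC|² = 226/9]
2. A_y = 7/3  [line 1·x + 15·y + -35 = 0 ∩ |AC|² = 226/9]
   → A = (0, 7/3)
3. E_x = 8/3  [EA · DC = 337/9 ∩ 2·signedArea(AEB) = -334/9]
4. E_y = -14/9  [EA · DC = 337/9 ∩ 2·signedArea(AEB) = -334/9]
   → E = (8/3, -14/9)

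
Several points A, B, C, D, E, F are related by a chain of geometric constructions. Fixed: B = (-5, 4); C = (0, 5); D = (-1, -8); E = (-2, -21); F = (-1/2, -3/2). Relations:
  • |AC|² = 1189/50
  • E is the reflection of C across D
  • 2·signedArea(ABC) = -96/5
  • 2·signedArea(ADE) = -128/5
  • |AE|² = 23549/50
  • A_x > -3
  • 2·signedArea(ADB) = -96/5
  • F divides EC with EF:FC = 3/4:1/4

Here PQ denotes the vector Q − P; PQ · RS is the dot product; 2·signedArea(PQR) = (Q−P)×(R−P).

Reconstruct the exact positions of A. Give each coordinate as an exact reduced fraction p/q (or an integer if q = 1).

A = (-23/10, 7/10)

1. A_x = -23/10  [2·signedArea(ABC) = -96/5 ∩ 2·signedArea(ADB) = -96/5]
2. A_y = 7/10  [2·signedArea(ABC) = -96/5 ∩ 2·signedArea(ADB) = -96/5]
   → A = (-23/10, 7/10)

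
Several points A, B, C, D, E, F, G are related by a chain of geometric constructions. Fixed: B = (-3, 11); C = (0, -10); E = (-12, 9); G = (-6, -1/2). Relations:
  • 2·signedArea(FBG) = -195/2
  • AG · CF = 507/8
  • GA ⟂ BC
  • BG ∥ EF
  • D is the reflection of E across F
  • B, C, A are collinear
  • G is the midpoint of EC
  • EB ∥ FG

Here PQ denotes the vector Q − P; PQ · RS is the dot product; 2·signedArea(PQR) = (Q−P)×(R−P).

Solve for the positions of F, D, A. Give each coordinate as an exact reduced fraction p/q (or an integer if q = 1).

A = (-29/20, 3/20)
D = (-18, -14)
F = (-15, -5/2)

1. F_x = -15  [EB ∥ FG ∩ BG ∥ EF]
2. F_y = -5/2  [EB ∥ FG ∩ BG ∥ EF]
   → F = (-15, -5/2)
3. D_x = -18  [D is the reflection of E across F]
4. D_y = -14  [D is the reflection of E across F]
   → D = (-18, -14)
5. A_x = -29/20  [B, C, A are collinear ∩ GA ⟂ BC]
6. A_y = 3/20  [B, C, A are collinear ∩ GA ⟂ BC]
   → A = (-29/20, 3/20)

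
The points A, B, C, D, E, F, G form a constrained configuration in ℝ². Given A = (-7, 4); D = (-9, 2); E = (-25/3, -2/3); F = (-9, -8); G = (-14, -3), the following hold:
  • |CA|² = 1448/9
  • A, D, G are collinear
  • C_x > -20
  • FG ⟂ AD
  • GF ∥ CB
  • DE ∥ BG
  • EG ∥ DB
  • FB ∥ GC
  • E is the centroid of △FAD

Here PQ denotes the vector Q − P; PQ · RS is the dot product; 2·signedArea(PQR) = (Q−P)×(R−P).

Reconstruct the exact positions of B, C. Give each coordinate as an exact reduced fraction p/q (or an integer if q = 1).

B = (-44/3, -1/3)
C = (-59/3, 14/3)

1. B_x = -44/3  [DE ∥ BG ∩ EG ∥ DB]
2. B_y = -1/3  [DE ∥ BG ∩ EG ∥ DB]
   → B = (-44/3, -1/3)
3. C_x = -59/3  [GF ∥ CB ∩ FB ∥ GC]
4. C_y = 14/3  [GF ∥ CB ∩ FB ∥ GC]
   → C = (-59/3, 14/3)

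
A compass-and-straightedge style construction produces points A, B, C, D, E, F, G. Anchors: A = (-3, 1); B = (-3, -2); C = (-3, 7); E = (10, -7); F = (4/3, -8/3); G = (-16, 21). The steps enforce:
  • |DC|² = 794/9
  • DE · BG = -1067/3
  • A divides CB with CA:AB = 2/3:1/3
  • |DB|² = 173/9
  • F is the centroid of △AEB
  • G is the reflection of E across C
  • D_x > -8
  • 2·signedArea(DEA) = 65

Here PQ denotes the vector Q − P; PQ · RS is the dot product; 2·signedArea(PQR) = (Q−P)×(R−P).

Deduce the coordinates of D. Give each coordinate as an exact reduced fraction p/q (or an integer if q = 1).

1. D_x = -22/3  [2·signedArea(DEA) = 65 ∩ DE · BG = -1067/3]
2. D_y = -4/3  [2·signedArea(DEA) = 65 ∩ DE · BG = -1067/3]
   → D = (-22/3, -4/3)

D = (-22/3, -4/3)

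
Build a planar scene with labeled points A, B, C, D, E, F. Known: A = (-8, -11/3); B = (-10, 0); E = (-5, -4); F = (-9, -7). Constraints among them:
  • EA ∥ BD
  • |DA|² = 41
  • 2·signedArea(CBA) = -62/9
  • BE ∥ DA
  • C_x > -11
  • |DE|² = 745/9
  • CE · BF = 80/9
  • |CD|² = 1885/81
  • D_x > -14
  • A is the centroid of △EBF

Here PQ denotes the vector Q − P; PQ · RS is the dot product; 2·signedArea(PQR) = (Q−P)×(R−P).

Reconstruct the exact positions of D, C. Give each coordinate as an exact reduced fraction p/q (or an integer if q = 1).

1. D_x = -13  [BE ∥ DA ∩ EA ∥ BD]
2. D_y = 1/3  [BE ∥ DA ∩ EA ∥ BD]
   → D = (-13, 1/3)
3. C_x = -10  [2·signedArea(CBA) = -62/9 ∩ CE · BF = 80/9]
4. C_y = -31/9  [2·signedArea(CBA) = -62/9 ∩ CE · BF = 80/9]
   → C = (-10, -31/9)

C = (-10, -31/9)
D = (-13, 1/3)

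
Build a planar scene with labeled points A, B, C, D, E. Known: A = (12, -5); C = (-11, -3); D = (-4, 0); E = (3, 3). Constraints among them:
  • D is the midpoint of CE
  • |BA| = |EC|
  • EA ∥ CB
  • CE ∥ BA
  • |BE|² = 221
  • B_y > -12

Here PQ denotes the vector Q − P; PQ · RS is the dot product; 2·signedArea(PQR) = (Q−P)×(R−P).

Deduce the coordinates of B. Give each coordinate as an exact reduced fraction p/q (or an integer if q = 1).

B = (-2, -11)

1. B_x = -2  [CE ∥ BA ∩ EA ∥ CB]
2. B_y = -11  [CE ∥ BA ∩ EA ∥ CB]
   → B = (-2, -11)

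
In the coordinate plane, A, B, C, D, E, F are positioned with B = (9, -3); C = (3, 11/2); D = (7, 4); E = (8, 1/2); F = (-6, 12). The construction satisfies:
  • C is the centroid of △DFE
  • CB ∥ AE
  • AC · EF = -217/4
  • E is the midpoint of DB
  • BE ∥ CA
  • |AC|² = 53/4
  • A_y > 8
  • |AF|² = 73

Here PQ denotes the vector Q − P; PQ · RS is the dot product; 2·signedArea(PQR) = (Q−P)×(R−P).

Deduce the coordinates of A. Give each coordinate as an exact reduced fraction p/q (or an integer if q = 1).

A = (2, 9)

1. A_x = 2  [CB ∥ AE ∩ BE ∥ CA]
2. A_y = 9  [CB ∥ AE ∩ BE ∥ CA]
   → A = (2, 9)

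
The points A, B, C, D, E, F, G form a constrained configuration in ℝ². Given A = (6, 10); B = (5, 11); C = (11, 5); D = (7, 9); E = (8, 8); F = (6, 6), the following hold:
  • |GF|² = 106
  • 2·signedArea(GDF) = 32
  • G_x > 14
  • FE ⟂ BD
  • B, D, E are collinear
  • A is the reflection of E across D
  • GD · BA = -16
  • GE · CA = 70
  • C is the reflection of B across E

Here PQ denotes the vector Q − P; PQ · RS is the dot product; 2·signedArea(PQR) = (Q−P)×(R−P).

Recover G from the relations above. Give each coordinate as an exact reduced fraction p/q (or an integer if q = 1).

G = (15, 1)

1. G_x = 15  [2·signedArea(GDF) = 32 ∩ GE · CA = 70]
2. G_y = 1  [2·signedArea(GDF) = 32 ∩ GE · CA = 70]
   → G = (15, 1)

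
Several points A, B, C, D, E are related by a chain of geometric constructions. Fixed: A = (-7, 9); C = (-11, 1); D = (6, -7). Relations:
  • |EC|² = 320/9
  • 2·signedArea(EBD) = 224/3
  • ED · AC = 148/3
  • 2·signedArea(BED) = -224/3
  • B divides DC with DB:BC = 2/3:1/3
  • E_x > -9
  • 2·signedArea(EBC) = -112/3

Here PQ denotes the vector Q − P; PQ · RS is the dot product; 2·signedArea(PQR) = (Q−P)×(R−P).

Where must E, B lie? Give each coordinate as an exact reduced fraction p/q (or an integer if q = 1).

B = (-16/3, -5/3)
E = (-25/3, 19/3)

1. E_x = -25/3  [line 4·x + 8·y + -52/3 = 0 ∩ |EC|² = 320/9]
2. E_y = 19/3  [line 4·x + 8·y + -52/3 = 0 ∩ |EC|² = 320/9]
   → E = (-25/3, 19/3)
3. B_x = -16/3  [2·signedArea(EBD) = 224/3 ∩ B divides DC with DB:BC = 2/3:1/3]
4. B_y = -5/3  [2·signedArea(EBD) = 224/3 ∩ B divides DC with DB:BC = 2/3:1/3]
   → B = (-16/3, -5/3)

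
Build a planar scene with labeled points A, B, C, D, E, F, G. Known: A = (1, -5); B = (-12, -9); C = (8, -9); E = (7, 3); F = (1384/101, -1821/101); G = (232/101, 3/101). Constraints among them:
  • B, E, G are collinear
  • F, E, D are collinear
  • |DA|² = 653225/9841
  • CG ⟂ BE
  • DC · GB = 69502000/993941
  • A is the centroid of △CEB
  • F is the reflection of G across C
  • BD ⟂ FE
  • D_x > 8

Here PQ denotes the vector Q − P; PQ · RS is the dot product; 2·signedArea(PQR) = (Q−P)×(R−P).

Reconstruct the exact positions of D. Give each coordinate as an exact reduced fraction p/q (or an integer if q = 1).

D = (85812/9841, -23577/9841)

1. D_x = 85812/9841  [F, E, D are collinear ∩ BD ⟂ FE]
2. D_y = -23577/9841  [F, E, D are collinear ∩ BD ⟂ FE]
   → D = (85812/9841, -23577/9841)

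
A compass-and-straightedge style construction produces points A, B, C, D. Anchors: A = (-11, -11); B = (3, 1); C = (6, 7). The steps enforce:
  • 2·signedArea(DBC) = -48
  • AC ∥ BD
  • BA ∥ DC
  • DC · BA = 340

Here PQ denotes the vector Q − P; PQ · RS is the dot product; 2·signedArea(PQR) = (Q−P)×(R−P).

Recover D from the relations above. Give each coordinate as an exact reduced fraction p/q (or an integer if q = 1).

1. D_x = 20  [BA ∥ DC ∩ AC ∥ BD]
2. D_y = 19  [BA ∥ DC ∩ AC ∥ BD]
   → D = (20, 19)

D = (20, 19)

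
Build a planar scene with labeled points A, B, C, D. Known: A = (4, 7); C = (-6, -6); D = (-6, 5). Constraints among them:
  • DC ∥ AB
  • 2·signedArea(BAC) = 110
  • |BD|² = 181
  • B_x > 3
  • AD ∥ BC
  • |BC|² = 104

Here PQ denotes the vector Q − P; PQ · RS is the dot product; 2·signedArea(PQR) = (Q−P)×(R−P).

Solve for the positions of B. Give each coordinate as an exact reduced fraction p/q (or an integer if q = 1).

B = (4, -4)

1. B_x = 4  [AD ∥ BC ∩ DC ∥ AB]
2. B_y = -4  [AD ∥ BC ∩ DC ∥ AB]
   → B = (4, -4)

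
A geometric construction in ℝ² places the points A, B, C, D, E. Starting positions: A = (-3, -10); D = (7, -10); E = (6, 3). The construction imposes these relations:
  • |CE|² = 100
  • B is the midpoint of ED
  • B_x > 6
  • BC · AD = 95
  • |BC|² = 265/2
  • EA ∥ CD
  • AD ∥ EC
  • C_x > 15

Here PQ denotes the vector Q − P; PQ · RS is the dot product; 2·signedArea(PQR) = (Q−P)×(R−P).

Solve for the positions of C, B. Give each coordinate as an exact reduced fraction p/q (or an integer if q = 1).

1. C_x = 16  [EA ∥ CD ∩ AD ∥ EC]
2. C_y = 3  [EA ∥ CD ∩ AD ∥ EC]
   → C = (16, 3)
3. B_x = 13/2  [B is the midpoint of ED]
4. B_y = -7/2  [B is the midpoint of ED]
   → B = (13/2, -7/2)

B = (13/2, -7/2)
C = (16, 3)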